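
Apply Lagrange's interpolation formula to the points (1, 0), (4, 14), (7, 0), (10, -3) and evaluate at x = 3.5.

Lagrange interpolation formula:
P(x) = Σ yᵢ × Lᵢ(x)
where Lᵢ(x) = Π_{j≠i} (x - xⱼ)/(xᵢ - xⱼ)

L_0(3.5) = (3.5 - 4)/(1 - 4) × (3.5 - 7)/(1 - 7) × (3.5 - 10)/(1 - 10) = 0.070216
L_1(3.5) = (3.5 - 1)/(4 - 1) × (3.5 - 7)/(4 - 7) × (3.5 - 10)/(4 - 10) = 1.053241
L_2(3.5) = (3.5 - 1)/(7 - 1) × (3.5 - 4)/(7 - 4) × (3.5 - 10)/(7 - 10) = -0.150463
L_3(3.5) = (3.5 - 1)/(10 - 1) × (3.5 - 4)/(10 - 4) × (3.5 - 7)/(10 - 7) = 0.027006

P(3.5) = 0×L_0(3.5) + 14×L_1(3.5) + 0×L_2(3.5) + (-3)×L_3(3.5)
P(3.5) = 14.664352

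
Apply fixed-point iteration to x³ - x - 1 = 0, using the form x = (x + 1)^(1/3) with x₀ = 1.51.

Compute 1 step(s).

Equation: x³ - x - 1 = 0
Fixed-point form: x = (x + 1)^(1/3)
x₀ = 1.51

x_1 = g(1.510000) = 1.359016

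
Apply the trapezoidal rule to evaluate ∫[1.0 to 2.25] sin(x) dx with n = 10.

f(x) = sin(x)
a = 1.0, b = 2.25, n = 10
h = (b - a)/n = 0.125000

Trapezoidal rule: (h/2)[f(x₀) + 2f(x₁) + 2f(x₂) + ... + f(xₙ)]

x_0 = 1.0000, f(x_0) = 0.841471, coefficient = 1
x_1 = 1.1250, f(x_1) = 0.902268, coefficient = 2
x_2 = 1.2500, f(x_2) = 0.948985, coefficient = 2
x_3 = 1.3750, f(x_3) = 0.980893, coefficient = 2
x_4 = 1.5000, f(x_4) = 0.997495, coefficient = 2
x_5 = 1.6250, f(x_5) = 0.998531, coefficient = 2
x_6 = 1.7500, f(x_6) = 0.983986, coefficient = 2
x_7 = 1.8750, f(x_7) = 0.954086, coefficient = 2
x_8 = 2.0000, f(x_8) = 0.909297, coefficient = 2
x_9 = 2.1250, f(x_9) = 0.850320, coefficient = 2
x_10 = 2.2500, f(x_10) = 0.778073, coefficient = 1

I ≈ (0.125000/2) × 18.671265 = 1.166954
Exact value: 1.168476
Error: 0.001522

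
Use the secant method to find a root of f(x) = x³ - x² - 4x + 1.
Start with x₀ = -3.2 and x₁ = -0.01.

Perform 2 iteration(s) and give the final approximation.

f(x) = x³ - x² - 4x + 1
x₀ = -3.2, x₁ = -0.01

Secant formula: x_{n+1} = x_n - f(x_n)(x_n - x_{n-1})/(f(x_n) - f(x_{n-1}))

Iteration 1:
  f(-3.200000) = -29.208000
  f(-0.010000) = 1.039899
  x_2 = -0.010000 - 1.039899×(-0.010000 - (-3.200000))/(1.039899 - (-29.208000))
       = -0.119670
Iteration 2:
  f(-0.010000) = 1.039899
  f(-0.119670) = 1.462644
  x_3 = -0.119670 - 1.462644×(-0.119670 - (-0.010000))/(1.462644 - 1.039899)
       = 0.259773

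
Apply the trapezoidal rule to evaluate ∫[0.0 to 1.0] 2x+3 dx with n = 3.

f(x) = 2x+3
a = 0.0, b = 1.0, n = 3
h = (b - a)/n = 0.333333

Trapezoidal rule: (h/2)[f(x₀) + 2f(x₁) + 2f(x₂) + ... + f(xₙ)]

x_0 = 0.0000, f(x_0) = 3.000000, coefficient = 1
x_1 = 0.3333, f(x_1) = 3.666667, coefficient = 2
x_2 = 0.6667, f(x_2) = 4.333333, coefficient = 2
x_3 = 1.0000, f(x_3) = 5.000000, coefficient = 1

I ≈ (0.333333/2) × 24.000000 = 4.000000
Exact value: 4.000000
Error: 0.000000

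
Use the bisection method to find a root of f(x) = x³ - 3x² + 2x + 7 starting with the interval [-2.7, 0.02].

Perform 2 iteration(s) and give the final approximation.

f(x) = x³ - 3x² + 2x + 7
Initial interval: [-2.7, 0.02]

Iteration 1:
  c_1 = (-2.700000 + 0.020000)/2 = -1.340000
  f(c_1) = f(-1.340000) = -3.472904
  f(a) × f(c) ≥ 0, new interval: [-1.340000, 0.020000]
Iteration 2:
  c_2 = (-1.340000 + 0.020000)/2 = -0.660000
  f(c_2) = f(-0.660000) = 4.085704
  f(a) × f(c) < 0, new interval: [-1.340000, -0.660000]

After 2 iteration(s), the approximation is c_2 = -0.660000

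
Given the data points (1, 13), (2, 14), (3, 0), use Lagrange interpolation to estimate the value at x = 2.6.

Lagrange interpolation formula:
P(x) = Σ yᵢ × Lᵢ(x)
where Lᵢ(x) = Π_{j≠i} (x - xⱼ)/(xᵢ - xⱼ)

L_0(2.6) = (2.6 - 2)/(1 - 2) × (2.6 - 3)/(1 - 3) = -0.120000
L_1(2.6) = (2.6 - 1)/(2 - 1) × (2.6 - 3)/(2 - 3) = 0.640000
L_2(2.6) = (2.6 - 1)/(3 - 1) × (2.6 - 2)/(3 - 2) = 0.480000

P(2.6) = 13×L_0(2.6) + 14×L_1(2.6) + 0×L_2(2.6)
P(2.6) = 7.400000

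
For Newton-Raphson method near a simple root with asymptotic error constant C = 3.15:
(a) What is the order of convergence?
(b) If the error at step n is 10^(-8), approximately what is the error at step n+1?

(a) Newton-Raphson has quadratic (order 2) convergence near simple roots.
    This means |e_{n+1}| ≈ C|e_n|².

(b) With |e_n| = 10^(-8) and C = 3.15:
    |e_{n+1}| ≈ 3.15 × (10^(-8))² = 3.15 × 10^(-16)

(a) 2 (quadratic); (b) |e_{n+1}| ≈ 3.150e-16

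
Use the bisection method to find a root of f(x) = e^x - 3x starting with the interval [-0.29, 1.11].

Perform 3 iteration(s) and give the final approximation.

f(x) = e^x - 3x
Initial interval: [-0.29, 1.11]

Iteration 1:
  c_1 = (-0.290000 + 1.110000)/2 = 0.410000
  f(c_1) = f(0.410000) = 0.276818
  f(a) × f(c) ≥ 0, new interval: [0.410000, 1.110000]
Iteration 2:
  c_2 = (0.410000 + 1.110000)/2 = 0.760000
  f(c_2) = f(0.760000) = -0.141724
  f(a) × f(c) < 0, new interval: [0.410000, 0.760000]
Iteration 3:
  c_3 = (0.410000 + 0.760000)/2 = 0.585000
  f(c_3) = f(0.585000) = 0.039991
  f(a) × f(c) ≥ 0, new interval: [0.585000, 0.760000]

After 3 iteration(s), the approximation is c_3 = 0.585000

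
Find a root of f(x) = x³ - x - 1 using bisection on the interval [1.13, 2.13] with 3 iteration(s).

f(x) = x³ - x - 1
Initial interval: [1.13, 2.13]

Iteration 1:
  c_1 = (1.130000 + 2.130000)/2 = 1.630000
  f(c_1) = f(1.630000) = 1.700747
  f(a) × f(c) < 0, new interval: [1.130000, 1.630000]
Iteration 2:
  c_2 = (1.130000 + 1.630000)/2 = 1.380000
  f(c_2) = f(1.380000) = 0.248072
  f(a) × f(c) < 0, new interval: [1.130000, 1.380000]
Iteration 3:
  c_3 = (1.130000 + 1.380000)/2 = 1.255000
  f(c_3) = f(1.255000) = -0.278344
  f(a) × f(c) ≥ 0, new interval: [1.255000, 1.380000]

After 3 iteration(s), the approximation is c_3 = 1.255000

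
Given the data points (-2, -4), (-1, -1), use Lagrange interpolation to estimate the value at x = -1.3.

Lagrange interpolation formula:
P(x) = Σ yᵢ × Lᵢ(x)
where Lᵢ(x) = Π_{j≠i} (x - xⱼ)/(xᵢ - xⱼ)

L_0(-1.3) = (-1.3 - (-1))/(-2 - (-1)) = 0.300000
L_1(-1.3) = (-1.3 - (-2))/(-1 - (-2)) = 0.700000

P(-1.3) = (-4)×L_0(-1.3) + (-1)×L_1(-1.3)
P(-1.3) = -1.900000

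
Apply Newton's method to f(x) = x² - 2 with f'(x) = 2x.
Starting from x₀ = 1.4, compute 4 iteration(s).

f(x) = x² - 2
f'(x) = 2x
x₀ = 1.4

Newton-Raphson formula: x_{n+1} = x_n - f(x_n)/f'(x_n)

Iteration 1:
  f(1.400000) = -0.040000
  f'(1.400000) = 2.800000
  x_1 = 1.400000 - (-0.040000)/2.800000 = 1.414286
Iteration 2:
  f(1.414286) = 0.000204
  f'(1.414286) = 2.828571
  x_2 = 1.414286 - 0.000204/2.828571 = 1.414214
Iteration 3:
  f(1.414214) = 0.000000
  f'(1.414214) = 2.828427
  x_3 = 1.414214 - 0.000000/2.828427 = 1.414214
Iteration 4:
  f(1.414214) = 0.000000
  f'(1.414214) = 2.828427
  x_4 = 1.414214 - 0.000000/2.828427 = 1.414214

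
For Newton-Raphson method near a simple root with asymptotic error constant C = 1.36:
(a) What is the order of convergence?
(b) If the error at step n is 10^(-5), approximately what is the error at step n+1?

(a) Newton-Raphson has quadratic (order 2) convergence near simple roots.
    This means |e_{n+1}| ≈ C|e_n|².

(b) With |e_n| = 10^(-5) and C = 1.36:
    |e_{n+1}| ≈ 1.36 × (10^(-5))² = 1.36 × 10^(-10)

(a) 2 (quadratic); (b) |e_{n+1}| ≈ 1.360e-10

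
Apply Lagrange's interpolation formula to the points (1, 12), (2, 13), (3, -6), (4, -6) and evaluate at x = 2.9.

Lagrange interpolation formula:
P(x) = Σ yᵢ × Lᵢ(x)
where Lᵢ(x) = Π_{j≠i} (x - xⱼ)/(xᵢ - xⱼ)

L_0(2.9) = (2.9 - 2)/(1 - 2) × (2.9 - 3)/(1 - 3) × (2.9 - 4)/(1 - 4) = -0.016500
L_1(2.9) = (2.9 - 1)/(2 - 1) × (2.9 - 3)/(2 - 3) × (2.9 - 4)/(2 - 4) = 0.104500
L_2(2.9) = (2.9 - 1)/(3 - 1) × (2.9 - 2)/(3 - 2) × (2.9 - 4)/(3 - 4) = 0.940500
L_3(2.9) = (2.9 - 1)/(4 - 1) × (2.9 - 2)/(4 - 2) × (2.9 - 3)/(4 - 3) = -0.028500

P(2.9) = 12×L_0(2.9) + 13×L_1(2.9) + (-6)×L_2(2.9) + (-6)×L_3(2.9)
P(2.9) = -4.311500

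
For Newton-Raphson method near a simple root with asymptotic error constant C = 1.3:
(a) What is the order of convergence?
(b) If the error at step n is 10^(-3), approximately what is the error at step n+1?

(a) Newton-Raphson has quadratic (order 2) convergence near simple roots.
    This means |e_{n+1}| ≈ C|e_n|².

(b) With |e_n| = 10^(-3) and C = 1.3:
    |e_{n+1}| ≈ 1.3 × (10^(-3))² = 1.3 × 10^(-6)

(a) 2 (quadratic); (b) |e_{n+1}| ≈ 1.300e-06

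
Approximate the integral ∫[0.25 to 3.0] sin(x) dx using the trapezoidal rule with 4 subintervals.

f(x) = sin(x)
a = 0.25, b = 3.0, n = 4
h = (b - a)/n = 0.687500

Trapezoidal rule: (h/2)[f(x₀) + 2f(x₁) + 2f(x₂) + ... + f(xₙ)]

x_0 = 0.2500, f(x_0) = 0.247404, coefficient = 1
x_1 = 0.9375, f(x_1) = 0.806081, coefficient = 2
x_2 = 1.6250, f(x_2) = 0.998531, coefficient = 2
x_3 = 2.3125, f(x_3) = 0.737319, coefficient = 2
x_4 = 3.0000, f(x_4) = 0.141120, coefficient = 1

I ≈ (0.687500/2) × 5.472386 = 1.881133
Exact value: 1.958905
Error: 0.077772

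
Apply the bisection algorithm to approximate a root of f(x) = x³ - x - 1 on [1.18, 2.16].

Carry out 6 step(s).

f(x) = x³ - x - 1
Initial interval: [1.18, 2.16]

Iteration 1:
  c_1 = (1.180000 + 2.160000)/2 = 1.670000
  f(c_1) = f(1.670000) = 1.987463
  f(a) × f(c) < 0, new interval: [1.180000, 1.670000]
Iteration 2:
  c_2 = (1.180000 + 1.670000)/2 = 1.425000
  f(c_2) = f(1.425000) = 0.468641
  f(a) × f(c) < 0, new interval: [1.180000, 1.425000]
Iteration 3:
  c_3 = (1.180000 + 1.425000)/2 = 1.302500
  f(c_3) = f(1.302500) = -0.092801
  f(a) × f(c) ≥ 0, new interval: [1.302500, 1.425000]
Iteration 4:
  c_4 = (1.302500 + 1.425000)/2 = 1.363750
  f(c_4) = f(1.363750) = 0.172571
  f(a) × f(c) < 0, new interval: [1.302500, 1.363750]
Iteration 5:
  c_5 = (1.302500 + 1.363750)/2 = 1.333125
  f(c_5) = f(1.333125) = 0.036134
  f(a) × f(c) < 0, new interval: [1.302500, 1.333125]
Iteration 6:
  c_6 = (1.302500 + 1.333125)/2 = 1.317812
  f(c_6) = f(1.317812) = -0.029260
  f(a) × f(c) ≥ 0, new interval: [1.317812, 1.333125]

After 6 iteration(s), the approximation is c_6 = 1.317812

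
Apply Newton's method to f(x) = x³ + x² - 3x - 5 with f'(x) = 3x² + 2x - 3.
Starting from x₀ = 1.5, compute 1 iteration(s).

f(x) = x³ + x² - 3x - 5
f'(x) = 3x² + 2x - 3
x₀ = 1.5

Newton-Raphson formula: x_{n+1} = x_n - f(x_n)/f'(x_n)

Iteration 1:
  f(1.500000) = -3.875000
  f'(1.500000) = 6.750000
  x_1 = 1.500000 - (-3.875000)/6.750000 = 2.074074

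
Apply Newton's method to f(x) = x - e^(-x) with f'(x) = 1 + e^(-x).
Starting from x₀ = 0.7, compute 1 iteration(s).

f(x) = x - e^(-x)
f'(x) = 1 + e^(-x)
x₀ = 0.7

Newton-Raphson formula: x_{n+1} = x_n - f(x_n)/f'(x_n)

Iteration 1:
  f(0.700000) = 0.203415
  f'(0.700000) = 1.496585
  x_1 = 0.700000 - 0.203415/1.496585 = 0.564081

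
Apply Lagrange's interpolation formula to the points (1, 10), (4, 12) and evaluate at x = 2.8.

Lagrange interpolation formula:
P(x) = Σ yᵢ × Lᵢ(x)
where Lᵢ(x) = Π_{j≠i} (x - xⱼ)/(xᵢ - xⱼ)

L_0(2.8) = (2.8 - 4)/(1 - 4) = 0.400000
L_1(2.8) = (2.8 - 1)/(4 - 1) = 0.600000

P(2.8) = 10×L_0(2.8) + 12×L_1(2.8)
P(2.8) = 11.200000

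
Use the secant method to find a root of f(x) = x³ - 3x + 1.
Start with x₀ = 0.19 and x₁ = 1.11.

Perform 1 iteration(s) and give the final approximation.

f(x) = x³ - 3x + 1
x₀ = 0.19, x₁ = 1.11

Secant formula: x_{n+1} = x_n - f(x_n)(x_n - x_{n-1})/(f(x_n) - f(x_{n-1}))

Iteration 1:
  f(0.190000) = 0.436859
  f(1.110000) = -0.962369
  x_2 = 1.110000 - (-0.962369)×(1.110000 - 0.190000)/(-0.962369 - 0.436859)
       = 0.477237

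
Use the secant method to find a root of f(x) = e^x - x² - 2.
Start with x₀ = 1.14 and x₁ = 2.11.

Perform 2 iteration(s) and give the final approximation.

f(x) = e^x - x² - 2
x₀ = 1.14, x₁ = 2.11

Secant formula: x_{n+1} = x_n - f(x_n)(x_n - x_{n-1})/(f(x_n) - f(x_{n-1}))

Iteration 1:
  f(1.140000) = -0.172832
  f(2.110000) = 1.796141
  x_2 = 2.110000 - 1.796141×(2.110000 - 1.140000)/(1.796141 - (-0.172832))
       = 1.225144
Iteration 2:
  f(2.110000) = 1.796141
  f(1.225144) = -0.096321
  x_3 = 1.225144 - (-0.096321)×(1.225144 - 2.110000)/(-0.096321 - 1.796141)
       = 1.270181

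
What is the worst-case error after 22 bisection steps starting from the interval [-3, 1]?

Bisection error bound: |error| ≤ (b-a)/2^n
|error| ≤ (1 - (-3))/2^22 = 4/2^22
|error| ≤ 0.0000009537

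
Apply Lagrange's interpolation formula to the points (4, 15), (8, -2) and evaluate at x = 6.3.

Lagrange interpolation formula:
P(x) = Σ yᵢ × Lᵢ(x)
where Lᵢ(x) = Π_{j≠i} (x - xⱼ)/(xᵢ - xⱼ)

L_0(6.3) = (6.3 - 8)/(4 - 8) = 0.425000
L_1(6.3) = (6.3 - 4)/(8 - 4) = 0.575000

P(6.3) = 15×L_0(6.3) + (-2)×L_1(6.3)
P(6.3) = 5.225000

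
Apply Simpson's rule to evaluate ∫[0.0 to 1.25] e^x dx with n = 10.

f(x) = e^x
a = 0.0, b = 1.25, n = 10
h = (b - a)/n = 0.125000

Simpson's rule: (h/3)[f(x₀) + 4f(x₁) + 2f(x₂) + ... + f(xₙ)]

x_0 = 0.0000, f(x_0) = 1.000000, coefficient = 1
x_1 = 0.1250, f(x_1) = 1.133148, coefficient = 4
x_2 = 0.2500, f(x_2) = 1.284025, coefficient = 2
x_3 = 0.3750, f(x_3) = 1.454991, coefficient = 4
x_4 = 0.5000, f(x_4) = 1.648721, coefficient = 2
x_5 = 0.6250, f(x_5) = 1.868246, coefficient = 4
x_6 = 0.7500, f(x_6) = 2.117000, coefficient = 2
x_7 = 0.8750, f(x_7) = 2.398875, coefficient = 4
x_8 = 1.0000, f(x_8) = 2.718282, coefficient = 2
x_9 = 1.1250, f(x_9) = 3.080217, coefficient = 4
x_10 = 1.2500, f(x_10) = 3.490343, coefficient = 1

I ≈ (0.125000/3) × 59.768312 = 2.490346
Exact value: 2.490343
Error: 0.000003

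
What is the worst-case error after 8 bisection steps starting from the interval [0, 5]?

Bisection error bound: |error| ≤ (b-a)/2^n
|error| ≤ (5 - 0)/2^8 = 5/2^8
|error| ≤ 0.0195312500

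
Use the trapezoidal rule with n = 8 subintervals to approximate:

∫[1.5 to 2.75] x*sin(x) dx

f(x) = x*sin(x)
a = 1.5, b = 2.75, n = 8
h = (b - a)/n = 0.156250

Trapezoidal rule: (h/2)[f(x₀) + 2f(x₁) + 2f(x₂) + ... + f(xₙ)]

x_0 = 1.5000, f(x_0) = 1.496242, coefficient = 1
x_1 = 1.6562, f(x_1) = 1.650206, coefficient = 2
x_2 = 1.8125, f(x_2) = 1.759814, coefficient = 2
x_3 = 1.9688, f(x_3) = 1.814904, coefficient = 2
x_4 = 2.1250, f(x_4) = 1.806930, coefficient = 2
x_5 = 2.2812, f(x_5) = 1.729338, coefficient = 2
x_6 = 2.4375, f(x_6) = 1.577897, coefficient = 2
x_7 = 2.5938, f(x_7) = 1.350946, coefficient = 2
x_8 = 2.7500, f(x_8) = 1.049568, coefficient = 1

I ≈ (0.156250/2) × 25.925881 = 2.025459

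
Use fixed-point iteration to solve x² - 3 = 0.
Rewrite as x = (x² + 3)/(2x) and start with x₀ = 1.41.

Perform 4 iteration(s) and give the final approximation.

Equation: x² - 3 = 0
Fixed-point form: x = (x² + 3)/(2x)
x₀ = 1.41

x_1 = g(1.410000) = 1.768830
x_2 = g(1.768830) = 1.732433
x_3 = g(1.732433) = 1.732051
x_4 = g(1.732051) = 1.732051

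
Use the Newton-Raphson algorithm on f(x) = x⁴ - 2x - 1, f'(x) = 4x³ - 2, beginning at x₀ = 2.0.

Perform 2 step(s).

f(x) = x⁴ - 2x - 1
f'(x) = 4x³ - 2
x₀ = 2.0

Newton-Raphson formula: x_{n+1} = x_n - f(x_n)/f'(x_n)

Iteration 1:
  f(2.000000) = 11.000000
  f'(2.000000) = 30.000000
  x_1 = 2.000000 - 11.000000/30.000000 = 1.633333
Iteration 2:
  f(1.633333) = 2.850372
  f'(1.633333) = 15.429481
  x_2 = 1.633333 - 2.850372/15.429481 = 1.448598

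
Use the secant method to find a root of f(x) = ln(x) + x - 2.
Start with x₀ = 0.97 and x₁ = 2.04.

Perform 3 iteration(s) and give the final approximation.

f(x) = ln(x) + x - 2
x₀ = 0.97, x₁ = 2.04

Secant formula: x_{n+1} = x_n - f(x_n)(x_n - x_{n-1})/(f(x_n) - f(x_{n-1}))

Iteration 1:
  f(0.970000) = -1.060459
  f(2.040000) = 0.752950
  x_2 = 2.040000 - 0.752950×(2.040000 - 0.970000)/(0.752950 - (-1.060459))
       = 1.595723
Iteration 2:
  f(2.040000) = 0.752950
  f(1.595723) = 0.063050
  x_3 = 1.595723 - 0.063050×(1.595723 - 2.040000)/(0.063050 - 0.752950)
       = 1.555121
Iteration 3:
  f(1.595723) = 0.063050
  f(1.555121) = -0.003326
  x_4 = 1.555121 - (-0.003326)×(1.555121 - 1.595723)/(-0.003326 - 0.063050)
       = 1.557155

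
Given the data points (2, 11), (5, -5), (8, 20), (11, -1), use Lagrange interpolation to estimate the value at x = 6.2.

Lagrange interpolation formula:
P(x) = Σ yᵢ × Lᵢ(x)
where Lᵢ(x) = Π_{j≠i} (x - xⱼ)/(xᵢ - xⱼ)

L_0(6.2) = (6.2 - 5)/(2 - 5) × (6.2 - 8)/(2 - 8) × (6.2 - 11)/(2 - 11) = -0.064000
L_1(6.2) = (6.2 - 2)/(5 - 2) × (6.2 - 8)/(5 - 8) × (6.2 - 11)/(5 - 11) = 0.672000
L_2(6.2) = (6.2 - 2)/(8 - 2) × (6.2 - 5)/(8 - 5) × (6.2 - 11)/(8 - 11) = 0.448000
L_3(6.2) = (6.2 - 2)/(11 - 2) × (6.2 - 5)/(11 - 5) × (6.2 - 8)/(11 - 8) = -0.056000

P(6.2) = 11×L_0(6.2) + (-5)×L_1(6.2) + 20×L_2(6.2) + (-1)×L_3(6.2)
P(6.2) = 4.952000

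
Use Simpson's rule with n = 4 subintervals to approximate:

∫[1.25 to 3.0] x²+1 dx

f(x) = x²+1
a = 1.25, b = 3.0, n = 4
h = (b - a)/n = 0.437500

Simpson's rule: (h/3)[f(x₀) + 4f(x₁) + 2f(x₂) + ... + f(xₙ)]

x_0 = 1.2500, f(x_0) = 2.562500, coefficient = 1
x_1 = 1.6875, f(x_1) = 3.847656, coefficient = 4
x_2 = 2.1250, f(x_2) = 5.515625, coefficient = 2
x_3 = 2.5625, f(x_3) = 7.566406, coefficient = 4
x_4 = 3.0000, f(x_4) = 10.000000, coefficient = 1

I ≈ (0.437500/3) × 69.250000 = 10.098958
Exact value: 10.098958
Error: 0.000000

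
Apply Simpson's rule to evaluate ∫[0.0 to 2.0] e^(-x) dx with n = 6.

f(x) = e^(-x)
a = 0.0, b = 2.0, n = 6
h = (b - a)/n = 0.333333

Simpson's rule: (h/3)[f(x₀) + 4f(x₁) + 2f(x₂) + ... + f(xₙ)]

x_0 = 0.0000, f(x_0) = 1.000000, coefficient = 1
x_1 = 0.3333, f(x_1) = 0.716531, coefficient = 4
x_2 = 0.6667, f(x_2) = 0.513417, coefficient = 2
x_3 = 1.0000, f(x_3) = 0.367879, coefficient = 4
x_4 = 1.3333, f(x_4) = 0.263597, coefficient = 2
x_5 = 1.6667, f(x_5) = 0.188876, coefficient = 4
x_6 = 2.0000, f(x_6) = 0.135335, coefficient = 1

I ≈ (0.333333/3) × 7.782509 = 0.864723
Exact value: 0.864665
Error: 0.000059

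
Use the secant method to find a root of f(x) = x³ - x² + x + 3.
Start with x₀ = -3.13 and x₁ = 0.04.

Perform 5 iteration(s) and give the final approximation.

f(x) = x³ - x² + x + 3
x₀ = -3.13, x₁ = 0.04

Secant formula: x_{n+1} = x_n - f(x_n)(x_n - x_{n-1})/(f(x_n) - f(x_{n-1}))

Iteration 1:
  f(-3.130000) = -40.591197
  f(0.040000) = 3.038464
  x_2 = 0.040000 - 3.038464×(0.040000 - (-3.130000))/(3.038464 - (-40.591197))
       = -0.180766
Iteration 2:
  f(0.040000) = 3.038464
  f(-0.180766) = 2.780651
  x_3 = -0.180766 - 2.780651×(-0.180766 - 0.040000)/(2.780651 - 3.038464)
       = -2.561845
Iteration 3:
  f(-0.180766) = 2.780651
  f(-2.561845) = -22.938414
  x_4 = -2.561845 - (-22.938414)×(-2.561845 - (-0.180766))/(-22.938414 - 2.780651)
       = -0.438199
Iteration 4:
  f(-2.561845) = -22.938414
  f(-0.438199) = 2.285640
  x_5 = -0.438199 - 2.285640×(-0.438199 - (-2.561845))/(2.285640 - (-22.938414))
       = -0.630630
Iteration 5:
  f(-0.438199) = 2.285640
  f(-0.630630) = 1.720877
  x_6 = -0.630630 - 1.720877×(-0.630630 - (-0.438199))/(1.720877 - 2.285640)
       = -1.216983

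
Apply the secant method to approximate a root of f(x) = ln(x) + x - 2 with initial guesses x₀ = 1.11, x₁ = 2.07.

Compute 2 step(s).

f(x) = ln(x) + x - 2
x₀ = 1.11, x₁ = 2.07

Secant formula: x_{n+1} = x_n - f(x_n)(x_n - x_{n-1})/(f(x_n) - f(x_{n-1}))

Iteration 1:
  f(1.110000) = -0.785640
  f(2.070000) = 0.797549
  x_2 = 2.070000 - 0.797549×(2.070000 - 1.110000)/(0.797549 - (-0.785640))
       = 1.586389
Iteration 2:
  f(2.070000) = 0.797549
  f(1.586389) = 0.047850
  x_3 = 1.586389 - 0.047850×(1.586389 - 2.070000)/(0.047850 - 0.797549)
       = 1.555523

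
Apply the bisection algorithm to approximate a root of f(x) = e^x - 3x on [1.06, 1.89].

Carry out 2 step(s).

f(x) = e^x - 3x
Initial interval: [1.06, 1.89]

Iteration 1:
  c_1 = (1.060000 + 1.890000)/2 = 1.475000
  f(c_1) = f(1.475000) = -0.053964
  f(a) × f(c) ≥ 0, new interval: [1.475000, 1.890000]
Iteration 2:
  c_2 = (1.475000 + 1.890000)/2 = 1.682500
  f(c_2) = f(1.682500) = 0.331487
  f(a) × f(c) < 0, new interval: [1.475000, 1.682500]

After 2 iteration(s), the approximation is c_2 = 1.682500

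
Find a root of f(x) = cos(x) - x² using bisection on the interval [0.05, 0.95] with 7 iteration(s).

f(x) = cos(x) - x²
Initial interval: [0.05, 0.95]

Iteration 1:
  c_1 = (0.050000 + 0.950000)/2 = 0.500000
  f(c_1) = f(0.500000) = 0.627583
  f(a) × f(c) ≥ 0, new interval: [0.500000, 0.950000]
Iteration 2:
  c_2 = (0.500000 + 0.950000)/2 = 0.725000
  f(c_2) = f(0.725000) = 0.222874
  f(a) × f(c) ≥ 0, new interval: [0.725000, 0.950000]
Iteration 3:
  c_3 = (0.725000 + 0.950000)/2 = 0.837500
  f(c_3) = f(0.837500) = -0.032084
  f(a) × f(c) < 0, new interval: [0.725000, 0.837500]
Iteration 4:
  c_4 = (0.725000 + 0.837500)/2 = 0.781250
  f(c_4) = f(0.781250) = 0.099682
  f(a) × f(c) ≥ 0, new interval: [0.781250, 0.837500]
Iteration 5:
  c_5 = (0.781250 + 0.837500)/2 = 0.809375
  f(c_5) = f(0.809375) = 0.034863
  f(a) × f(c) ≥ 0, new interval: [0.809375, 0.837500]
Iteration 6:
  c_6 = (0.809375 + 0.837500)/2 = 0.823437
  f(c_6) = f(0.823437) = 0.001655
  f(a) × f(c) ≥ 0, new interval: [0.823437, 0.837500]
Iteration 7:
  c_7 = (0.823437 + 0.837500)/2 = 0.830469
  f(c_7) = f(0.830469) = -0.015149
  f(a) × f(c) < 0, new interval: [0.823437, 0.830469]

After 7 iteration(s), the approximation is c_7 = 0.830469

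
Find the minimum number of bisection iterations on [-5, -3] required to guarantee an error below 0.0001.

We need (b-a)/2^n ≤ 0.0001
(-3 - (-5))/2^n ≤ 0.0001
2/2^n ≤ 0.0001
2^n ≥ 20000
n ≥ log₂(20000) = 14.29
n ≥ 15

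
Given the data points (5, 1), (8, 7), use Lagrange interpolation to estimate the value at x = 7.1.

Lagrange interpolation formula:
P(x) = Σ yᵢ × Lᵢ(x)
where Lᵢ(x) = Π_{j≠i} (x - xⱼ)/(xᵢ - xⱼ)

L_0(7.1) = (7.1 - 8)/(5 - 8) = 0.300000
L_1(7.1) = (7.1 - 5)/(8 - 5) = 0.700000

P(7.1) = 1×L_0(7.1) + 7×L_1(7.1)
P(7.1) = 5.200000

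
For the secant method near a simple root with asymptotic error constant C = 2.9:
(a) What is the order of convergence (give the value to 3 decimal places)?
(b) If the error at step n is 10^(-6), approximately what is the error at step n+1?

(a) Secant method has superlinear convergence with order φ = (1+√5)/2 ≈ 1.618.
    This means |e_{n+1}| ≈ C|e_n|^1.618.

(b) With |e_n| = 10^(-6) and C = 2.9:
    |e_{n+1}| ≈ 2.9 × (10^(-6))^1.618 = 2.9 × 10^(-9.71)

(a) ≈ 1.618 (golden ratio); (b) |e_{n+1}| ≈ 5.678e-10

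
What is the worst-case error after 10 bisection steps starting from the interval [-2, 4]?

Bisection error bound: |error| ≤ (b-a)/2^n
|error| ≤ (4 - (-2))/2^10 = 6/2^10
|error| ≤ 0.0058593750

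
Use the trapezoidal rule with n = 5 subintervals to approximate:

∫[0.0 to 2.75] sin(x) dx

f(x) = sin(x)
a = 0.0, b = 2.75, n = 5
h = (b - a)/n = 0.550000

Trapezoidal rule: (h/2)[f(x₀) + 2f(x₁) + 2f(x₂) + ... + f(xₙ)]

x_0 = 0.0000, f(x_0) = 0.000000, coefficient = 1
x_1 = 0.5500, f(x_1) = 0.522687, coefficient = 2
x_2 = 1.1000, f(x_2) = 0.891207, coefficient = 2
x_3 = 1.6500, f(x_3) = 0.996865, coefficient = 2
x_4 = 2.2000, f(x_4) = 0.808496, coefficient = 2
x_5 = 2.7500, f(x_5) = 0.381661, coefficient = 1

I ≈ (0.550000/2) × 6.820173 = 1.875548
Exact value: 1.924302
Error: 0.048755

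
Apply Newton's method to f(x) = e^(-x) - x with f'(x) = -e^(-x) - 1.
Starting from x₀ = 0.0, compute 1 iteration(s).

f(x) = e^(-x) - x
f'(x) = -e^(-x) - 1
x₀ = 0.0

Newton-Raphson formula: x_{n+1} = x_n - f(x_n)/f'(x_n)

Iteration 1:
  f(0.000000) = 1.000000
  f'(0.000000) = -2.000000
  x_1 = 0.000000 - 1.000000/(-2.000000) = 0.500000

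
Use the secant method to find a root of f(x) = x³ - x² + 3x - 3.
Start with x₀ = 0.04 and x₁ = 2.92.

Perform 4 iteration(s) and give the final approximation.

f(x) = x³ - x² + 3x - 3
x₀ = 0.04, x₁ = 2.92

Secant formula: x_{n+1} = x_n - f(x_n)(x_n - x_{n-1})/(f(x_n) - f(x_{n-1}))

Iteration 1:
  f(0.040000) = -2.881536
  f(2.920000) = 22.130688
  x_2 = 2.920000 - 22.130688×(2.920000 - 0.040000)/(22.130688 - (-2.881536))
       = 0.371791
Iteration 2:
  f(2.920000) = 22.130688
  f(0.371791) = -1.971464
  x_3 = 0.371791 - (-1.971464)×(0.371791 - 2.920000)/(-1.971464 - 22.130688)
       = 0.580225
Iteration 3:
  f(0.371791) = -1.971464
  f(0.580225) = -1.400648
  x_4 = 0.580225 - (-1.400648)×(0.580225 - 0.371791)/(-1.400648 - (-1.971464))
       = 1.091672
Iteration 4:
  f(0.580225) = -1.400648
  f(1.091672) = 0.384267
  x_5 = 1.091672 - 0.384267×(1.091672 - 0.580225)/(0.384267 - (-1.400648))
       = 0.981565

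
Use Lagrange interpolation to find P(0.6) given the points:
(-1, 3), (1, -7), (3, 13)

Lagrange interpolation formula:
P(x) = Σ yᵢ × Lᵢ(x)
where Lᵢ(x) = Π_{j≠i} (x - xⱼ)/(xᵢ - xⱼ)

L_0(0.6) = (0.6 - 1)/(-1 - 1) × (0.6 - 3)/(-1 - 3) = 0.120000
L_1(0.6) = (0.6 - (-1))/(1 - (-1)) × (0.6 - 3)/(1 - 3) = 0.960000
L_2(0.6) = (0.6 - (-1))/(3 - (-1)) × (0.6 - 1)/(3 - 1) = -0.080000

P(0.6) = 3×L_0(0.6) + (-7)×L_1(0.6) + 13×L_2(0.6)
P(0.6) = -7.400000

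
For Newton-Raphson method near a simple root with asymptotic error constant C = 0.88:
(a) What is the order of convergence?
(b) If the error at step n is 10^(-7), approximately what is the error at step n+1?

(a) Newton-Raphson has quadratic (order 2) convergence near simple roots.
    This means |e_{n+1}| ≈ C|e_n|².

(b) With |e_n| = 10^(-7) and C = 0.88:
    |e_{n+1}| ≈ 0.88 × (10^(-7))² = 0.88 × 10^(-14)

(a) 2 (quadratic); (b) |e_{n+1}| ≈ 8.800e-15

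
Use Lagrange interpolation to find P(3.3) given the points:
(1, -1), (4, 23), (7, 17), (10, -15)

Lagrange interpolation formula:
P(x) = Σ yᵢ × Lᵢ(x)
where Lᵢ(x) = Π_{j≠i} (x - xⱼ)/(xᵢ - xⱼ)

L_0(3.3) = (3.3 - 4)/(1 - 4) × (3.3 - 7)/(1 - 7) × (3.3 - 10)/(1 - 10) = 0.107117
L_1(3.3) = (3.3 - 1)/(4 - 1) × (3.3 - 7)/(4 - 7) × (3.3 - 10)/(4 - 10) = 1.055870
L_2(3.3) = (3.3 - 1)/(7 - 1) × (3.3 - 4)/(7 - 4) × (3.3 - 10)/(7 - 10) = -0.199759
L_3(3.3) = (3.3 - 1)/(10 - 1) × (3.3 - 4)/(10 - 4) × (3.3 - 7)/(10 - 7) = 0.036772

P(3.3) = (-1)×L_0(3.3) + 23×L_1(3.3) + 17×L_2(3.3) + (-15)×L_3(3.3)
P(3.3) = 20.230420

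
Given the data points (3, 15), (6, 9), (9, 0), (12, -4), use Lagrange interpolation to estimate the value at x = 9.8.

Lagrange interpolation formula:
P(x) = Σ yᵢ × Lᵢ(x)
where Lᵢ(x) = Π_{j≠i} (x - xⱼ)/(xᵢ - xⱼ)

L_0(9.8) = (9.8 - 6)/(3 - 6) × (9.8 - 9)/(3 - 9) × (9.8 - 12)/(3 - 12) = 0.041284
L_1(9.8) = (9.8 - 3)/(6 - 3) × (9.8 - 9)/(6 - 9) × (9.8 - 12)/(6 - 12) = -0.221630
L_2(9.8) = (9.8 - 3)/(9 - 3) × (9.8 - 6)/(9 - 6) × (9.8 - 12)/(9 - 12) = 1.052741
L_3(9.8) = (9.8 - 3)/(12 - 3) × (9.8 - 6)/(12 - 6) × (9.8 - 9)/(12 - 9) = 0.127605

P(9.8) = 15×L_0(9.8) + 9×L_1(9.8) + 0×L_2(9.8) + (-4)×L_3(9.8)
P(9.8) = -1.885827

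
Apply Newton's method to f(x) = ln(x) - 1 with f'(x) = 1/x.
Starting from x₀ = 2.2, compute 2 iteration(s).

f(x) = ln(x) - 1
f'(x) = 1/x
x₀ = 2.2

Newton-Raphson formula: x_{n+1} = x_n - f(x_n)/f'(x_n)

Iteration 1:
  f(2.200000) = -0.211543
  f'(2.200000) = 0.454545
  x_1 = 2.200000 - (-0.211543)/0.454545 = 2.665394
Iteration 2:
  f(2.665394) = -0.019648
  f'(2.665394) = 0.375179
  x_2 = 2.665394 - (-0.019648)/0.375179 = 2.717764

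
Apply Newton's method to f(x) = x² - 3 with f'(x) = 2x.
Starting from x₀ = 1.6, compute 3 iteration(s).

f(x) = x² - 3
f'(x) = 2x
x₀ = 1.6

Newton-Raphson formula: x_{n+1} = x_n - f(x_n)/f'(x_n)

Iteration 1:
  f(1.600000) = -0.440000
  f'(1.600000) = 3.200000
  x_1 = 1.600000 - (-0.440000)/3.200000 = 1.737500
Iteration 2:
  f(1.737500) = 0.018906
  f'(1.737500) = 3.475000
  x_2 = 1.737500 - 0.018906/3.475000 = 1.732059
Iteration 3:
  f(1.732059) = 0.000030
  f'(1.732059) = 3.464119
  x_3 = 1.732059 - 0.000030/3.464119 = 1.732051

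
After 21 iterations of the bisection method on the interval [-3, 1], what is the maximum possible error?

Bisection error bound: |error| ≤ (b-a)/2^n
|error| ≤ (1 - (-3))/2^21 = 4/2^21
|error| ≤ 0.0000019073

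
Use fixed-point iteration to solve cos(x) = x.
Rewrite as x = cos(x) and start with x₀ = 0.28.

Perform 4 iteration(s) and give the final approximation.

Equation: cos(x) = x
Fixed-point form: x = cos(x)
x₀ = 0.28

x_1 = g(0.280000) = 0.961055
x_2 = g(0.961055) = 0.572655
x_3 = g(0.572655) = 0.840465
x_4 = g(0.840465) = 0.667116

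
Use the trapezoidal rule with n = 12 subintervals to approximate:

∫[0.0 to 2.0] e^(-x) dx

f(x) = e^(-x)
a = 0.0, b = 2.0, n = 12
h = (b - a)/n = 0.166667

Trapezoidal rule: (h/2)[f(x₀) + 2f(x₁) + 2f(x₂) + ... + f(xₙ)]

x_0 = 0.0000, f(x_0) = 1.000000, coefficient = 1
x_1 = 0.1667, f(x_1) = 0.846482, coefficient = 2
x_2 = 0.3333, f(x_2) = 0.716531, coefficient = 2
x_3 = 0.5000, f(x_3) = 0.606531, coefficient = 2
x_4 = 0.6667, f(x_4) = 0.513417, coefficient = 2
x_5 = 0.8333, f(x_5) = 0.434598, coefficient = 2
x_6 = 1.0000, f(x_6) = 0.367879, coefficient = 2
x_7 = 1.1667, f(x_7) = 0.311403, coefficient = 2
x_8 = 1.3333, f(x_8) = 0.263597, coefficient = 2
x_9 = 1.5000, f(x_9) = 0.223130, coefficient = 2
x_10 = 1.6667, f(x_10) = 0.188876, coefficient = 2
x_11 = 1.8333, f(x_11) = 0.159880, coefficient = 2
x_12 = 2.0000, f(x_12) = 0.135335, coefficient = 1

I ≈ (0.166667/2) × 10.399984 = 0.866665
Exact value: 0.864665
Error: 0.002001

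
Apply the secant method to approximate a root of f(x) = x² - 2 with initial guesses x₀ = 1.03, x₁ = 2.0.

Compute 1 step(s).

f(x) = x² - 2
x₀ = 1.03, x₁ = 2.0

Secant formula: x_{n+1} = x_n - f(x_n)(x_n - x_{n-1})/(f(x_n) - f(x_{n-1}))

Iteration 1:
  f(1.030000) = -0.939100
  f(2.000000) = 2.000000
  x_2 = 2.000000 - 2.000000×(2.000000 - 1.030000)/(2.000000 - (-0.939100))
       = 1.339934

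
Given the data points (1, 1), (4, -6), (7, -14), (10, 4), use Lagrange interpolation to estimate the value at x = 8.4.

Lagrange interpolation formula:
P(x) = Σ yᵢ × Lᵢ(x)
where Lᵢ(x) = Π_{j≠i} (x - xⱼ)/(xᵢ - xⱼ)

L_0(8.4) = (8.4 - 4)/(1 - 4) × (8.4 - 7)/(1 - 7) × (8.4 - 10)/(1 - 10) = 0.060840
L_1(8.4) = (8.4 - 1)/(4 - 1) × (8.4 - 7)/(4 - 7) × (8.4 - 10)/(4 - 10) = -0.306963
L_2(8.4) = (8.4 - 1)/(7 - 1) × (8.4 - 4)/(7 - 4) × (8.4 - 10)/(7 - 10) = 0.964741
L_3(8.4) = (8.4 - 1)/(10 - 1) × (8.4 - 4)/(10 - 4) × (8.4 - 7)/(10 - 7) = 0.281383

P(8.4) = 1×L_0(8.4) + (-6)×L_1(8.4) + (-14)×L_2(8.4) + 4×L_3(8.4)
P(8.4) = -10.478222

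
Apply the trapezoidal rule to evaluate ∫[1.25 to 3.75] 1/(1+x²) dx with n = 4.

f(x) = 1/(1+x²)
a = 1.25, b = 3.75, n = 4
h = (b - a)/n = 0.625000

Trapezoidal rule: (h/2)[f(x₀) + 2f(x₁) + 2f(x₂) + ... + f(xₙ)]

x_0 = 1.2500, f(x_0) = 0.390244, coefficient = 1
x_1 = 1.8750, f(x_1) = 0.221453, coefficient = 2
x_2 = 2.5000, f(x_2) = 0.137931, coefficient = 2
x_3 = 3.1250, f(x_3) = 0.092888, coefficient = 2
x_4 = 3.7500, f(x_4) = 0.066390, coefficient = 1

I ≈ (0.625000/2) × 1.361179 = 0.425368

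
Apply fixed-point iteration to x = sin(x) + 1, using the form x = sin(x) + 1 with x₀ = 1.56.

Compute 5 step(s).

Equation: x = sin(x) + 1
Fixed-point form: x = sin(x) + 1
x₀ = 1.56

x_1 = g(1.560000) = 1.999942
x_2 = g(1.999942) = 1.909322
x_3 = g(1.909322) = 1.943245
x_4 = g(1.943245) = 1.931439
x_5 = g(1.931439) = 1.935670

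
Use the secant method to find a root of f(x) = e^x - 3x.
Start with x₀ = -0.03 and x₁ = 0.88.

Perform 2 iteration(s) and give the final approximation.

f(x) = e^x - 3x
x₀ = -0.03, x₁ = 0.88

Secant formula: x_{n+1} = x_n - f(x_n)(x_n - x_{n-1})/(f(x_n) - f(x_{n-1}))

Iteration 1:
  f(-0.030000) = 1.060446
  f(0.880000) = -0.229100
  x_2 = 0.880000 - (-0.229100)×(0.880000 - (-0.030000))/(-0.229100 - 1.060446)
       = 0.718330
Iteration 2:
  f(0.880000) = -0.229100
  f(0.718330) = -0.103985
  x_3 = 0.718330 - (-0.103985)×(0.718330 - 0.880000)/(-0.103985 - (-0.229100))
       = 0.583964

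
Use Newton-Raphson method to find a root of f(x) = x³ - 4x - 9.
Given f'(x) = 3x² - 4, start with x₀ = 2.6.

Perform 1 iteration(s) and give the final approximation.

f(x) = x³ - 4x - 9
f'(x) = 3x² - 4
x₀ = 2.6

Newton-Raphson formula: x_{n+1} = x_n - f(x_n)/f'(x_n)

Iteration 1:
  f(2.600000) = -1.824000
  f'(2.600000) = 16.280000
  x_1 = 2.600000 - (-1.824000)/16.280000 = 2.712039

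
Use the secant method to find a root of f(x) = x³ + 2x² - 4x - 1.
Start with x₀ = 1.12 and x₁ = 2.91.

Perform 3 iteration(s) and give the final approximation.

f(x) = x³ + 2x² - 4x - 1
x₀ = 1.12, x₁ = 2.91

Secant formula: x_{n+1} = x_n - f(x_n)(x_n - x_{n-1})/(f(x_n) - f(x_{n-1}))

Iteration 1:
  f(1.120000) = -1.566272
  f(2.910000) = 28.938371
  x_2 = 2.910000 - 28.938371×(2.910000 - 1.120000)/(28.938371 - (-1.566272))
       = 1.211908
Iteration 2:
  f(2.910000) = 28.938371
  f(1.211908) = -1.130234
  x_3 = 1.211908 - (-1.130234)×(1.211908 - 2.910000)/(-1.130234 - 28.938371)
       = 1.275737
Iteration 3:
  f(1.211908) = -1.130234
  f(1.275737) = -0.771670
  x_4 = 1.275737 - (-0.771670)×(1.275737 - 1.211908)/(-0.771670 - (-1.130234))
       = 1.413104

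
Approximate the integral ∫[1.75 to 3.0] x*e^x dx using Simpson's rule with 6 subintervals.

f(x) = x*e^x
a = 1.75, b = 3.0, n = 6
h = (b - a)/n = 0.208333

Simpson's rule: (h/3)[f(x₀) + 4f(x₁) + 2f(x₂) + ... + f(xₙ)]

x_0 = 1.7500, f(x_0) = 10.070555, coefficient = 1
x_1 = 1.9583, f(x_1) = 13.879697, coefficient = 4
x_2 = 2.1667, f(x_2) = 18.913133, coefficient = 2
x_3 = 2.3750, f(x_3) = 25.533656, coefficient = 4
x_4 = 2.5833, f(x_4) = 34.206439, coefficient = 2
x_5 = 2.7917, f(x_5) = 45.526995, coefficient = 4
x_6 = 3.0000, f(x_6) = 60.256611, coefficient = 1

I ≈ (0.208333/3) × 516.327703 = 35.856090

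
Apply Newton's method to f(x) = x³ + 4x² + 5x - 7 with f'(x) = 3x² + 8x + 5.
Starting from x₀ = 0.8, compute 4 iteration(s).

f(x) = x³ + 4x² + 5x - 7
f'(x) = 3x² + 8x + 5
x₀ = 0.8

Newton-Raphson formula: x_{n+1} = x_n - f(x_n)/f'(x_n)

Iteration 1:
  f(0.800000) = 0.072000
  f'(0.800000) = 13.320000
  x_1 = 0.800000 - 0.072000/13.320000 = 0.794595
Iteration 2:
  f(0.794595) = 0.000187
  f'(0.794595) = 13.250898
  x_2 = 0.794595 - 0.000187/13.250898 = 0.794580
Iteration 3:
  f(0.794580) = 0.000000
  f'(0.794580) = 13.250718
  x_3 = 0.794580 - 0.000000/13.250718 = 0.794580
Iteration 4:
  f(0.794580) = 0.000000
  f'(0.794580) = 13.250718
  x_4 = 0.794580 - 0.000000/13.250718 = 0.794580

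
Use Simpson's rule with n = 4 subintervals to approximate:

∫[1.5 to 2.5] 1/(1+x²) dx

f(x) = 1/(1+x²)
a = 1.5, b = 2.5, n = 4
h = (b - a)/n = 0.250000

Simpson's rule: (h/3)[f(x₀) + 4f(x₁) + 2f(x₂) + ... + f(xₙ)]

x_0 = 1.5000, f(x_0) = 0.307692, coefficient = 1
x_1 = 1.7500, f(x_1) = 0.246154, coefficient = 4
x_2 = 2.0000, f(x_2) = 0.200000, coefficient = 2
x_3 = 2.2500, f(x_3) = 0.164948, coefficient = 4
x_4 = 2.5000, f(x_4) = 0.137931, coefficient = 1

I ≈ (0.250000/3) × 2.490033 = 0.207503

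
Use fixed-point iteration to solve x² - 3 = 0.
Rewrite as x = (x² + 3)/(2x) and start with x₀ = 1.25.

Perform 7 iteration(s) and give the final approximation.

Equation: x² - 3 = 0
Fixed-point form: x = (x² + 3)/(2x)
x₀ = 1.25

x_1 = g(1.250000) = 1.825000
x_2 = g(1.825000) = 1.734418
x_3 = g(1.734418) = 1.732052
x_4 = g(1.732052) = 1.732051
x_5 = g(1.732051) = 1.732051
x_6 = g(1.732051) = 1.732051
x_7 = g(1.732051) = 1.732051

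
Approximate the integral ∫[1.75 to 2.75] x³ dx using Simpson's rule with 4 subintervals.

f(x) = x³
a = 1.75, b = 2.75, n = 4
h = (b - a)/n = 0.250000

Simpson's rule: (h/3)[f(x₀) + 4f(x₁) + 2f(x₂) + ... + f(xₙ)]

x_0 = 1.7500, f(x_0) = 5.359375, coefficient = 1
x_1 = 2.0000, f(x_1) = 8.000000, coefficient = 4
x_2 = 2.2500, f(x_2) = 11.390625, coefficient = 2
x_3 = 2.5000, f(x_3) = 15.625000, coefficient = 4
x_4 = 2.7500, f(x_4) = 20.796875, coefficient = 1

I ≈ (0.250000/3) × 143.437500 = 11.953125
Exact value: 11.953125
Error: 0.000000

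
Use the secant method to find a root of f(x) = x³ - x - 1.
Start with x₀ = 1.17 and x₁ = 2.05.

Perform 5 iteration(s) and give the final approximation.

f(x) = x³ - x - 1
x₀ = 1.17, x₁ = 2.05

Secant formula: x_{n+1} = x_n - f(x_n)(x_n - x_{n-1})/(f(x_n) - f(x_{n-1}))

Iteration 1:
  f(1.170000) = -0.568387
  f(2.050000) = 5.565125
  x_2 = 2.050000 - 5.565125×(2.050000 - 1.170000)/(5.565125 - (-0.568387))
       = 1.251549
Iteration 2:
  f(2.050000) = 5.565125
  f(1.251549) = -0.291155
  x_3 = 1.251549 - (-0.291155)×(1.251549 - 2.050000)/(-0.291155 - 5.565125)
       = 1.291245
Iteration 3:
  f(1.251549) = -0.291155
  f(1.291245) = -0.138334
  x_4 = 1.291245 - (-0.138334)×(1.291245 - 1.251549)/(-0.138334 - (-0.291155))
       = 1.327178
Iteration 4:
  f(1.291245) = -0.138334
  f(1.327178) = 0.010517
  x_5 = 1.327178 - 0.010517×(1.327178 - 1.291245)/(0.010517 - (-0.138334))
       = 1.324640
Iteration 5:
  f(1.327178) = 0.010517
  f(1.324640) = -0.000334
  x_6 = 1.324640 - (-0.000334)×(1.324640 - 1.327178)/(-0.000334 - 0.010517)
       = 1.324718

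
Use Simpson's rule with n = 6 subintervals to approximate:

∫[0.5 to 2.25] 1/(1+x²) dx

f(x) = 1/(1+x²)
a = 0.5, b = 2.25, n = 6
h = (b - a)/n = 0.291667

Simpson's rule: (h/3)[f(x₀) + 4f(x₁) + 2f(x₂) + ... + f(xₙ)]

x_0 = 0.5000, f(x_0) = 0.800000, coefficient = 1
x_1 = 0.7917, f(x_1) = 0.614728, coefficient = 4
x_2 = 1.0833, f(x_2) = 0.460064, coefficient = 2
x_3 = 1.3750, f(x_3) = 0.345946, coefficient = 4
x_4 = 1.6667, f(x_4) = 0.264706, coefficient = 2
x_5 = 1.9583, f(x_5) = 0.206822, coefficient = 4
x_6 = 2.2500, f(x_6) = 0.164948, coefficient = 1

I ≈ (0.291667/3) × 7.084472 = 0.688768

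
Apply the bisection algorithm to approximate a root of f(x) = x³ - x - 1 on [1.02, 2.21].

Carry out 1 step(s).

f(x) = x³ - x - 1
Initial interval: [1.02, 2.21]

Iteration 1:
  c_1 = (1.020000 + 2.210000)/2 = 1.615000
  f(c_1) = f(1.615000) = 1.597283
  f(a) × f(c) < 0, new interval: [1.020000, 1.615000]

After 1 iteration(s), the approximation is c_1 = 1.615000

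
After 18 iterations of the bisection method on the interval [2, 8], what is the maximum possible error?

Bisection error bound: |error| ≤ (b-a)/2^n
|error| ≤ (8 - 2)/2^18 = 6/2^18
|error| ≤ 0.0000228882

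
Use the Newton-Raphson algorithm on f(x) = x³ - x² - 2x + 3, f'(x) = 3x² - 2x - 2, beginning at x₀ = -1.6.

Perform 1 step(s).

f(x) = x³ - x² - 2x + 3
f'(x) = 3x² - 2x - 2
x₀ = -1.6

Newton-Raphson formula: x_{n+1} = x_n - f(x_n)/f'(x_n)

Iteration 1:
  f(-1.600000) = -0.456000
  f'(-1.600000) = 8.880000
  x_1 = -1.600000 - (-0.456000)/8.880000 = -1.548649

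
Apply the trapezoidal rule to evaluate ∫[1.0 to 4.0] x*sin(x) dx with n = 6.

f(x) = x*sin(x)
a = 1.0, b = 4.0, n = 6
h = (b - a)/n = 0.500000

Trapezoidal rule: (h/2)[f(x₀) + 2f(x₁) + 2f(x₂) + ... + f(xₙ)]

x_0 = 1.0000, f(x_0) = 0.841471, coefficient = 1
x_1 = 1.5000, f(x_1) = 1.496242, coefficient = 2
x_2 = 2.0000, f(x_2) = 1.818595, coefficient = 2
x_3 = 2.5000, f(x_3) = 1.496180, coefficient = 2
x_4 = 3.0000, f(x_4) = 0.423360, coefficient = 2
x_5 = 3.5000, f(x_5) = -1.227741, coefficient = 2
x_6 = 4.0000, f(x_6) = -3.027210, coefficient = 1

I ≈ (0.500000/2) × 5.827534 = 1.456883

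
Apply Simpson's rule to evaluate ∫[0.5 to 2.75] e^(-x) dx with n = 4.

f(x) = e^(-x)
a = 0.5, b = 2.75, n = 4
h = (b - a)/n = 0.562500

Simpson's rule: (h/3)[f(x₀) + 4f(x₁) + 2f(x₂) + ... + f(xₙ)]

x_0 = 0.5000, f(x_0) = 0.606531, coefficient = 1
x_1 = 1.0625, f(x_1) = 0.345591, coefficient = 4
x_2 = 1.6250, f(x_2) = 0.196912, coefficient = 2
x_3 = 2.1875, f(x_3) = 0.112197, coefficient = 4
x_4 = 2.7500, f(x_4) = 0.063928, coefficient = 1

I ≈ (0.562500/3) × 2.895432 = 0.542894
Exact value: 0.542603
Error: 0.000291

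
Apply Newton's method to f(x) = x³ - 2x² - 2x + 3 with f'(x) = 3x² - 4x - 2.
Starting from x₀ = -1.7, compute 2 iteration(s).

f(x) = x³ - 2x² - 2x + 3
f'(x) = 3x² - 4x - 2
x₀ = -1.7

Newton-Raphson formula: x_{n+1} = x_n - f(x_n)/f'(x_n)

Iteration 1:
  f(-1.700000) = -4.293000
  f'(-1.700000) = 13.470000
  x_1 = -1.700000 - (-4.293000)/13.470000 = -1.381292
Iteration 2:
  f(-1.381292) = -0.688809
  f'(-1.381292) = 9.249068
  x_2 = -1.381292 - (-0.688809)/9.249068 = -1.306818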